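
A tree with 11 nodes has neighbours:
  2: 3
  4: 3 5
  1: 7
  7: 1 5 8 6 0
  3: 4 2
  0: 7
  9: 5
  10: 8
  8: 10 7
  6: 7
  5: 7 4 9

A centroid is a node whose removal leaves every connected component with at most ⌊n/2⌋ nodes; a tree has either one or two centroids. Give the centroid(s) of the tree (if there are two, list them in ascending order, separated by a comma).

If 7 is removed the pieces have sizes 5, 2, 1, 1, 1, all ≤ ⌊11/2⌋ = 5.
No neighbour of 7 does as well, so 7 is the unique centroid.

7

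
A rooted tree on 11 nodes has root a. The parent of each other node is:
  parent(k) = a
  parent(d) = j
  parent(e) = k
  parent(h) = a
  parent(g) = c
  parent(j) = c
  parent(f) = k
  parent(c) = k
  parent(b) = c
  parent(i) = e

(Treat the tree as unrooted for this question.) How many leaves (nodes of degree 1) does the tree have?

6

The leaves are b, d, f, g, h, i.
That is 6 leaves.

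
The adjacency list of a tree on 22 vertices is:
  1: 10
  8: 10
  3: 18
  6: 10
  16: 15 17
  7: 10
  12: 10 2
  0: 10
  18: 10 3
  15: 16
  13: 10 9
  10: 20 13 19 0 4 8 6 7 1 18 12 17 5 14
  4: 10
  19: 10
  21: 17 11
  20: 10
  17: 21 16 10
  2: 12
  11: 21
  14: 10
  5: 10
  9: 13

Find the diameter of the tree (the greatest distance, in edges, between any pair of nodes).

Starting from 11, a farthest node is 3 at distance 5.
One longest path: 11 – 21 – 17 – 10 – 18 – 3.
So the diameter is 5.

5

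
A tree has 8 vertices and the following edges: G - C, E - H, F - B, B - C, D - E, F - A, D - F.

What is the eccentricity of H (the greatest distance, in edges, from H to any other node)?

6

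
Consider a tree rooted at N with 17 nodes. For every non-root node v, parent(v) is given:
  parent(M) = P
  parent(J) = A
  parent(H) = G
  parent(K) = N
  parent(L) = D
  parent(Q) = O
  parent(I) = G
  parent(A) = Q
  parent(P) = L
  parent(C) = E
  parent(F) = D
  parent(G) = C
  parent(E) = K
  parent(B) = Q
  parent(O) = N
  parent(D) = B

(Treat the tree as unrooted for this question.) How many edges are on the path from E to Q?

Walking from E: E - K - N - O - Q. Length 4.

4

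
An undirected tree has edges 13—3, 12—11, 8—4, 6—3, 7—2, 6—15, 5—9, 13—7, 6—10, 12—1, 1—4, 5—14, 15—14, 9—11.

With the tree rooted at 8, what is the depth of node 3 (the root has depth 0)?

10

8 → 4 → 1 → 12 → 11 → 9 → 5 → 14 → 15 → 6 → 3 — 10 edges.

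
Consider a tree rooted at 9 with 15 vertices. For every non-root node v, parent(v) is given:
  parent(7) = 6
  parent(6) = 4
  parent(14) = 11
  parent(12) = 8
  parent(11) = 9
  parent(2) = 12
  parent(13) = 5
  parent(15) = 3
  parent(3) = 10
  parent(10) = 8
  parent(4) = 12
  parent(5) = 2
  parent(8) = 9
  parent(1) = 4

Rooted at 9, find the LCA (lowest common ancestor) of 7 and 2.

Path 7→root: 7 6 4 12 8 9; path 2→root: 2 12 8 9.
First common node: 12.

12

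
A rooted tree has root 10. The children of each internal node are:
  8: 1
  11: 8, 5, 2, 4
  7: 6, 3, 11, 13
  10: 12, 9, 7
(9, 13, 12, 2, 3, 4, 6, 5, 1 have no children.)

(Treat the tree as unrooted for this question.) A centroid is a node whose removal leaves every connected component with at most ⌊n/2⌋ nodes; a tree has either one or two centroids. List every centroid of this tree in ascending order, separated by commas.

Removing 7 splits the tree into components of sizes 6, 3, 1, 1, 1; the largest is 6 ≤ ⌊13/2⌋ = 6.
No neighbour of 7 does as well, so 7 is the unique centroid.

7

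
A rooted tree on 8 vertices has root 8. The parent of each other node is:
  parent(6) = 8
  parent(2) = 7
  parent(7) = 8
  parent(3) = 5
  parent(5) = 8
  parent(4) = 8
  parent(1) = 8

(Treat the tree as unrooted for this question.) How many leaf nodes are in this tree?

The leaves are 1, 2, 3, 4, 6.
That is 5 leaves.

5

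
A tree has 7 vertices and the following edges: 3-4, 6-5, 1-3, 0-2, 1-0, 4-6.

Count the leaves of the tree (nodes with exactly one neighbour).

Exactly 2 nodes have a single neighbour: 2, 5.

2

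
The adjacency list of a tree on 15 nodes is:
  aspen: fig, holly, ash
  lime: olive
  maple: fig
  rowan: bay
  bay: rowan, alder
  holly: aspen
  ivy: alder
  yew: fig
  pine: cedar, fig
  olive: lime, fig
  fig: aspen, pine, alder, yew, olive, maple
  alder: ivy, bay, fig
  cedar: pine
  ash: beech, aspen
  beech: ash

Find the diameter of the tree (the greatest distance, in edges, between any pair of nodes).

6

A longest path is rowan – bay – alder – fig – aspen – ash – beech, with 6 edges.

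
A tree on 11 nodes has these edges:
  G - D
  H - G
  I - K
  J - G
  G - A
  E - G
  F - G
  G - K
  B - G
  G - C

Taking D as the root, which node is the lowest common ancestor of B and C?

Path B→root: B G D; path C→root: C G D.
First common node: G.

G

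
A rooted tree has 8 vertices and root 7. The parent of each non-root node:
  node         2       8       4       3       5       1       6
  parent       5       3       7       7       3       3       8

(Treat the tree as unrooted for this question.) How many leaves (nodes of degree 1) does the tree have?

4

Degree-1 nodes: 1, 2, 4, 6 — 4 of them.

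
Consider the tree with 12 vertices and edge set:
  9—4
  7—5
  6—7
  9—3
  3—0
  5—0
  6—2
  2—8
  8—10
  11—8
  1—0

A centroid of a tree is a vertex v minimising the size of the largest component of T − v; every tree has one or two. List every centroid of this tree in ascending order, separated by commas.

If 5 is removed the pieces have sizes 6, 5, all ≤ ⌊12/2⌋ = 6.
Its neighbour 7 also leaves a largest component of size 6, so both are centroids.

5, 7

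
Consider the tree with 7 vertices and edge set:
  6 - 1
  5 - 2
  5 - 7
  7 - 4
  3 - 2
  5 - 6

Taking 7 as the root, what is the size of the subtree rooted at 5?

The subtree rooted at 5 contains: 5, 6, 2, 1, 3 — 5 nodes.

5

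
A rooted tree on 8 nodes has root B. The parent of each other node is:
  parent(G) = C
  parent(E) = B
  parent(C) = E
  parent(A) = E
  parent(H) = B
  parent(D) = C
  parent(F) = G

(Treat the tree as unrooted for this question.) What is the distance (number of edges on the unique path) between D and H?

The path is D - C - E - B - H, which has 4 edges.

4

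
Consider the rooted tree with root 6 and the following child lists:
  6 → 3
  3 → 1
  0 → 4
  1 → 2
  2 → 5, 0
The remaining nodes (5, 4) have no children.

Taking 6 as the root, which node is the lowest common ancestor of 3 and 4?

Ancestors of 3 (toward the root): 3, 6.
Ancestors of 4: 4, 0, 2, 1, 3, 6.
The deepest node appearing in both lists is 3.

3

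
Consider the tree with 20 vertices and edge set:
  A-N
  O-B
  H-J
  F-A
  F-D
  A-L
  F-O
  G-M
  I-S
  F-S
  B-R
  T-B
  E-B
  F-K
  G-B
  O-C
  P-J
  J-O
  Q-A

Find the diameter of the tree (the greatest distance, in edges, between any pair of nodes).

Starting from M, a farthest node is Q at distance 6.
One longest path: M – G – B – O – F – A – Q.
So the diameter is 6.

6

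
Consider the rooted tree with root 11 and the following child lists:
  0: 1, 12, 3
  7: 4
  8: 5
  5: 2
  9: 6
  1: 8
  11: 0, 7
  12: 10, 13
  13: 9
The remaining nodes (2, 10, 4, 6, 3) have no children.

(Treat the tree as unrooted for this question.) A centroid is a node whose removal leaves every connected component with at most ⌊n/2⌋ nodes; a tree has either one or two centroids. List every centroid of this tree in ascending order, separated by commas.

0

Delete 0: the remaining components have sizes 5, 4, 3, 1. Max 5 ≤ 7, so 0 is a centroid.
Every other node leaves some component of size > 7, so the centroid is unique.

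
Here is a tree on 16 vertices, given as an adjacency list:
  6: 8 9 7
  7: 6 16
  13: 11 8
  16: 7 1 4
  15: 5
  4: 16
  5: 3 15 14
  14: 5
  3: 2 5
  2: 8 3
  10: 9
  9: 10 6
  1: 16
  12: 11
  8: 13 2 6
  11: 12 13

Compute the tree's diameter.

A longest path is 14 - 5 - 3 - 2 - 8 - 6 - 7 - 16 - 1, with 8 edges.

8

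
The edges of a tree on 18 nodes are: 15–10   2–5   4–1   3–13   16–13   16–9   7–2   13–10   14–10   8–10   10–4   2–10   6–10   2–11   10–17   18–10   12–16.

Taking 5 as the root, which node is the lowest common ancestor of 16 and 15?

10

16's ancestor chain is 16, 13, 10, 2, 5 and 15's is 15, 10, 2, 5; they first meet at 10.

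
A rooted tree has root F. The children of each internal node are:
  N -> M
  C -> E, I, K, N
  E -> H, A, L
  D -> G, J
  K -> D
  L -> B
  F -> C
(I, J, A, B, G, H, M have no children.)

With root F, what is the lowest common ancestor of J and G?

Path J→root: J D K C F; path G→root: G D K C F.
First common node: D.

D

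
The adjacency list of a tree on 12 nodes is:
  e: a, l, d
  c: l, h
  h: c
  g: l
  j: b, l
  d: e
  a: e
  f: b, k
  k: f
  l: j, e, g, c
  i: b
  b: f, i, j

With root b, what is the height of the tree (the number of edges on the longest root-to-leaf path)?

A deepest node is d, reached by b – j – l – e – d.
That path has 4 edges, so the height is 4.

4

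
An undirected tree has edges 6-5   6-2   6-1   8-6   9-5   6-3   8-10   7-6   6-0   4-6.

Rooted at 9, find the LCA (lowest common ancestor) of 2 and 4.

6

Path 2→root: 2 6 5 9; path 4→root: 4 6 5 9.
First common node: 6.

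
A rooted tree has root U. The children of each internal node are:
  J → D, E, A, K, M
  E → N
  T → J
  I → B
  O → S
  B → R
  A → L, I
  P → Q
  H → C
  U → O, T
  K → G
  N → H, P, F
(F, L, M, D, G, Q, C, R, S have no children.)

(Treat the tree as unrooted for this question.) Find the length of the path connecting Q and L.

6

The path is Q – P – N – E – J – A – L, which has 6 edges.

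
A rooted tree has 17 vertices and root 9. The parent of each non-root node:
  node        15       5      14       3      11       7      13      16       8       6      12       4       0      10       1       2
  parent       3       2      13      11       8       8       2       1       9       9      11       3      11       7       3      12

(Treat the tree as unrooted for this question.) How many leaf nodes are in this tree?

8

The leaves are 0, 4, 5, 6, 10, 14, 15, 16.
That is 8 leaves.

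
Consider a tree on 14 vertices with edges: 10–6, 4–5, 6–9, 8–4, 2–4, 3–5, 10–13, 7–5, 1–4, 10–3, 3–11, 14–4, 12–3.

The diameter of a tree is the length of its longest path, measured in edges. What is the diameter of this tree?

6

A longest path is 9-6-10-3-5-4-14, with 6 edges.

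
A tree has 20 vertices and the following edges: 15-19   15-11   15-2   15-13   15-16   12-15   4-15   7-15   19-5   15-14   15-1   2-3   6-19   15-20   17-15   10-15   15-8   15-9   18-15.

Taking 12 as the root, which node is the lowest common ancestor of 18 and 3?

Ancestors of 18 (toward the root): 18, 15, 12.
Ancestors of 3: 3, 2, 15, 12.
The deepest node appearing in both lists is 15.

15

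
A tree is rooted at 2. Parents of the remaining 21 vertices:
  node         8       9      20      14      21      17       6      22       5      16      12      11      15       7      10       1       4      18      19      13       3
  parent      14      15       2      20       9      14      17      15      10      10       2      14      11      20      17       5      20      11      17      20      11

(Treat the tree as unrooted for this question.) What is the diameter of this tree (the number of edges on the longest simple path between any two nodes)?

8

A longest path is 1-5-10-17-14-11-15-9-21, with 8 edges.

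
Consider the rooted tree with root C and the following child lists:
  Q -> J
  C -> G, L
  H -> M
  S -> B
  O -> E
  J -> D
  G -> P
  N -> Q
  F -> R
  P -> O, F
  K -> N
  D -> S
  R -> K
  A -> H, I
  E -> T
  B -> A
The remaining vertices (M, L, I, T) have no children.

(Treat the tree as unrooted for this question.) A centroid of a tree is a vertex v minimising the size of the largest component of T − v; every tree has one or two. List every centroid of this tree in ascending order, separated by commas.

K, N

Delete N: the remaining components have sizes 10, 9. Max 10 ≤ 10, so N is a centroid.
Its neighbour K also leaves a largest component of size 10, so both are centroids.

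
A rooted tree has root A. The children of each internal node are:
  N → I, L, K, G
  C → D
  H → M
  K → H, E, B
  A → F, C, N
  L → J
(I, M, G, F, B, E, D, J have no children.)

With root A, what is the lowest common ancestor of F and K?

F's ancestor chain is F, A and K's is K, N, A; they first meet at A.

A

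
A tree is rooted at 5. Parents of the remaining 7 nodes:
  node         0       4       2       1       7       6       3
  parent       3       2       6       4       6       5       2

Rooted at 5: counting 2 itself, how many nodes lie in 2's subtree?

5

Descendants of 2 (including itself): 2, 4, 3, 1, 0. That's 5.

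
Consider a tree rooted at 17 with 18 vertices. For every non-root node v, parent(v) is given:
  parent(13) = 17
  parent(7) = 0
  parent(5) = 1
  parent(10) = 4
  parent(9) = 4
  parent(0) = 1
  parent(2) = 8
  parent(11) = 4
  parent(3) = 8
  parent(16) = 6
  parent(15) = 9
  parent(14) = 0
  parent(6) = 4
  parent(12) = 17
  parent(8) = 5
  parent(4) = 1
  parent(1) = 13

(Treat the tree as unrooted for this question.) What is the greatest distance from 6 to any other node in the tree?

The node farthest from 6 is 2 (3, 12 also at distance 5), via 6 – 4 – 1 – 5 – 8 – 2 — 5 edges.

5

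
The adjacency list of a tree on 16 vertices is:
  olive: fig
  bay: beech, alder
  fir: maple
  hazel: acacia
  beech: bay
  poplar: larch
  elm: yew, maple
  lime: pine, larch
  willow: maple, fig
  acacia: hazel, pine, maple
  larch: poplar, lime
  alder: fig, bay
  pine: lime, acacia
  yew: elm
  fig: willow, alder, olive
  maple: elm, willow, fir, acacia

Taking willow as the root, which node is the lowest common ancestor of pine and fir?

pine's ancestor chain is pine, acacia, maple, willow and fir's is fir, maple, willow; they first meet at maple.

maple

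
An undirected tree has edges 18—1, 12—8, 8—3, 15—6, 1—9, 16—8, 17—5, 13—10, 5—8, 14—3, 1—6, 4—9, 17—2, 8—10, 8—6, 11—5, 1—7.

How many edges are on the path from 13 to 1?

13 – 10 – 8 – 6 – 1: 4 edges.

4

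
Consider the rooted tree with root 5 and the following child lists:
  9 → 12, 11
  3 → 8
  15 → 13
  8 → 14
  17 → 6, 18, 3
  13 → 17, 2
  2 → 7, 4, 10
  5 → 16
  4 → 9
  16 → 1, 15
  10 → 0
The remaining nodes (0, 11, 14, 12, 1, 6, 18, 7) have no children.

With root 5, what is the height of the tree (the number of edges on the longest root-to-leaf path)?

7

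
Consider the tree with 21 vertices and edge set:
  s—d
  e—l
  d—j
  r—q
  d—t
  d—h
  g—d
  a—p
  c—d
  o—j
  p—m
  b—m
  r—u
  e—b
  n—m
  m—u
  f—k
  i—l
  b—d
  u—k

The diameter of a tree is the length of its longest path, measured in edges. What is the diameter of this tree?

7

Starting from f, a farthest node is o at distance 7.
One longest path: f - k - u - m - b - d - j - o.
So the diameter is 7.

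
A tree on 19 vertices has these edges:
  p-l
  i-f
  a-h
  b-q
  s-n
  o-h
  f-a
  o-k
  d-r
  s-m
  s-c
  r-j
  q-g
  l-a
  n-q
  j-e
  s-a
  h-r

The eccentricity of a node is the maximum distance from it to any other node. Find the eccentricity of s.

5

The node farthest from s is e, via s–a–h–r–j–e — 5 edges.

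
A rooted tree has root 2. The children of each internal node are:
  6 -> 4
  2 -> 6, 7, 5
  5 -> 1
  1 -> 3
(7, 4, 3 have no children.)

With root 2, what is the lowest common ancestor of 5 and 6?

5's ancestor chain is 5, 2 and 6's is 6, 2; they first meet at 2.

2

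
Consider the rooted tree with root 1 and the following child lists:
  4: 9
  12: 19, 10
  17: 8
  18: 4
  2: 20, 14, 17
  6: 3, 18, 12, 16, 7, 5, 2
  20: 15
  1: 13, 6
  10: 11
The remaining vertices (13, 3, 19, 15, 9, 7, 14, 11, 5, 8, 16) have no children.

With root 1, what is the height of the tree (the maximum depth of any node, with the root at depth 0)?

4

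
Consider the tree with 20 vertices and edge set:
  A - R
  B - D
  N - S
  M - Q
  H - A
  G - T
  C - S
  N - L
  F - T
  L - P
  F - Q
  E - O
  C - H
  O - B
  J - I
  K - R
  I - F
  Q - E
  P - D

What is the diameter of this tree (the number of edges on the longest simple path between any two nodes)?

16

A longest path is K - R - A - H - C - S - N - L - P - D - B - O - E - Q - F - T - G, with 16 edges.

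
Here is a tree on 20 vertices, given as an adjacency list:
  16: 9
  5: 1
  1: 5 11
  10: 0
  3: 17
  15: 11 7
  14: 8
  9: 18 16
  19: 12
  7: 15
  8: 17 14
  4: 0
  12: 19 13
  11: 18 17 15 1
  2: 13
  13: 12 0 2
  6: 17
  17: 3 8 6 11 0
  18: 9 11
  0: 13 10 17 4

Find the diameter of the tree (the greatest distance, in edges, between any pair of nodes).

8

A longest path is 19-12-13-0-17-11-18-9-16, with 8 edges.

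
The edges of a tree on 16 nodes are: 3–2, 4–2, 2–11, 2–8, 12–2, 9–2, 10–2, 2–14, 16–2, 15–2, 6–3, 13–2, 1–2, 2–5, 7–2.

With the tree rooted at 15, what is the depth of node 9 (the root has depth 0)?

2

15 – 2 – 9 — 2 edges.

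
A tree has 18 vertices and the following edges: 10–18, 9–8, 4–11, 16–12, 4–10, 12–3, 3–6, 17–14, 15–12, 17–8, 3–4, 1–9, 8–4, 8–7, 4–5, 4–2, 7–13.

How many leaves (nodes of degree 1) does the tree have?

10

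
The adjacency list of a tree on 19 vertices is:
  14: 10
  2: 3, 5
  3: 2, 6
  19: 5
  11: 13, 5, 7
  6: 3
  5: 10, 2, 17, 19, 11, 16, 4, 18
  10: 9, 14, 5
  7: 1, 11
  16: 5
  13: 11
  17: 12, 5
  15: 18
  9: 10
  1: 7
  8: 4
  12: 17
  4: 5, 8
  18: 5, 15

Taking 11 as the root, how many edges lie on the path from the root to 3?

3

11 → 5 → 2 → 3 — 3 edges.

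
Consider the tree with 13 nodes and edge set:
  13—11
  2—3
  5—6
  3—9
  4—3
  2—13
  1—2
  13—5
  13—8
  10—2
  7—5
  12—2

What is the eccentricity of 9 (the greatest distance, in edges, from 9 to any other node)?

5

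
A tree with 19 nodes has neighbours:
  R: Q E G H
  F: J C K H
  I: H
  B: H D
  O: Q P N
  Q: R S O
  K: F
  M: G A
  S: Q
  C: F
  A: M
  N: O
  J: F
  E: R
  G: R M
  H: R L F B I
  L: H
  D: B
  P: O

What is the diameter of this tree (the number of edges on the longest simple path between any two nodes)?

6

Starting from J, a farthest node is N at distance 6.
One longest path: J-F-H-R-Q-O-N.
So the diameter is 6.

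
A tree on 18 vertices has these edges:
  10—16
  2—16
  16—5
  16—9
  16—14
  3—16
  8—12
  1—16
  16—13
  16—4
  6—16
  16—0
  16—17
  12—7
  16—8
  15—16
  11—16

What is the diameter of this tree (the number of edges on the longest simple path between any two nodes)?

4

A longest path is 7 - 12 - 8 - 16 - 0, with 4 edges.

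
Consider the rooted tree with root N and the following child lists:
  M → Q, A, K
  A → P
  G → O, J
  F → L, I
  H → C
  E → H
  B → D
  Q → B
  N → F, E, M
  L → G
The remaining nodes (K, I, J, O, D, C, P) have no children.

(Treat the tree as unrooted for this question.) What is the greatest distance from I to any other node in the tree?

The node farthest from I is D, via I–F–N–M–Q–B–D — 6 edges.

6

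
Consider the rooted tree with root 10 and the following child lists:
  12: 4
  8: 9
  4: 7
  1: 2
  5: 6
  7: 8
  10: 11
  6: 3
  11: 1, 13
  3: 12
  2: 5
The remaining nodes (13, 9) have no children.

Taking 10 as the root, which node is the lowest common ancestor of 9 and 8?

8

Path 9→root: 9 8 7 4 12 3 6 5 2 1 11 10; path 8→root: 8 7 4 12 3 6 5 2 1 11 10.
First common node: 8.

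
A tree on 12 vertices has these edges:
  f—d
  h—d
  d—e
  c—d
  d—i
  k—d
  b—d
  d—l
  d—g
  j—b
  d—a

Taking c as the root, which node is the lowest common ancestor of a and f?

d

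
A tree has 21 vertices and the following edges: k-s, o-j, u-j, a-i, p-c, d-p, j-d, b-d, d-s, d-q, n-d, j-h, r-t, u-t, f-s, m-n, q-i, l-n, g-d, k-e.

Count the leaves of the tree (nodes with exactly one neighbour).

The leaves are a, b, c, e, f, g, h, l, m, o, r.
That is 11 leaves.

11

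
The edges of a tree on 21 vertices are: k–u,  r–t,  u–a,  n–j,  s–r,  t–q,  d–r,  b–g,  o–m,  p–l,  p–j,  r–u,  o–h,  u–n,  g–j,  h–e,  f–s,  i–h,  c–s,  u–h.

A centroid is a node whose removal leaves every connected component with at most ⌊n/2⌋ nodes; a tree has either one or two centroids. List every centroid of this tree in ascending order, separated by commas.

u

Delete u: the remaining components have sizes 7, 6, 5, 1, 1. Max 7 ≤ 10, so u is a centroid.
No neighbour of u does as well, so u is the unique centroid.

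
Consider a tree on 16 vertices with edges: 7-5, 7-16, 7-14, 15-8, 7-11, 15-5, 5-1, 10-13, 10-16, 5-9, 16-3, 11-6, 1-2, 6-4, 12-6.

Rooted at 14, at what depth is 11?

2

Path from 14 to 11: 14–7–11, which has 2 edges.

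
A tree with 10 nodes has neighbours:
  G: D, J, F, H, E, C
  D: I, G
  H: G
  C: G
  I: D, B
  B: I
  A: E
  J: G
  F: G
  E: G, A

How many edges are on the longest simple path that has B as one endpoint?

A farthest node from B is A.
The path B-I-D-G-E-A has 5 edges.

5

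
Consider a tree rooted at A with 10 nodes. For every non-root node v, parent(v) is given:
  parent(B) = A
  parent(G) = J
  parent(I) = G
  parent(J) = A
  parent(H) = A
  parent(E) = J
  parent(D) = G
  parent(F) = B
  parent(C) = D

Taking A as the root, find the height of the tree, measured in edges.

4

A deepest node is C, reached by A → J → G → D → C.
That path has 4 edges, so the height is 4.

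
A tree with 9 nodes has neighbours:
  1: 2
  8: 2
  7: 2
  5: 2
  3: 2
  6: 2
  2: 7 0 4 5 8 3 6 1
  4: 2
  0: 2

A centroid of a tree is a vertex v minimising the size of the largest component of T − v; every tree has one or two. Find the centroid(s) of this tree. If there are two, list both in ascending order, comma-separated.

If 2 is removed the pieces have sizes 1, 1, 1, 1, 1, 1, 1, 1, all ≤ ⌊9/2⌋ = 4.
No neighbour of 2 does as well, so 2 is the unique centroid.

2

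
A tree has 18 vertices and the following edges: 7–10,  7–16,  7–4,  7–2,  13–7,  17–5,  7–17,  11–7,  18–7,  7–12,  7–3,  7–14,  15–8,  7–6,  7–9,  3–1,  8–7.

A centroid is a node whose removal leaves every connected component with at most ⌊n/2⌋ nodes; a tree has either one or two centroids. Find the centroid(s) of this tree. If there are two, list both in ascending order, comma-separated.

7

If 7 is removed the pieces have sizes 2, 2, 2, 1, 1, 1, 1, 1, 1, 1, 1, 1, 1, 1, all ≤ ⌊18/2⌋ = 9.
No neighbour of 7 does as well, so 7 is the unique centroid.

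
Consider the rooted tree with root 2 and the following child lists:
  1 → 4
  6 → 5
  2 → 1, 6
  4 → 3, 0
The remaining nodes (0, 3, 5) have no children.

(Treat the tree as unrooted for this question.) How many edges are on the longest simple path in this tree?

5

BFS from 5 reaches 0 last, at distance 5; BFS from 0 confirms no node is farther.
Path: 5 - 6 - 2 - 1 - 4 - 0.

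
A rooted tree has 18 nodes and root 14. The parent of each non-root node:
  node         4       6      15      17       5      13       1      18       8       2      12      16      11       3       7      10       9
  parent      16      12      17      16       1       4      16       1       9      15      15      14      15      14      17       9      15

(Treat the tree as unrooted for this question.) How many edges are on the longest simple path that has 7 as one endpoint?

4

Distances from 7 peak at 4, attained at 3 (10, 8, 6, 5, 18, 13 also at distance 4).
7-17-16-14-3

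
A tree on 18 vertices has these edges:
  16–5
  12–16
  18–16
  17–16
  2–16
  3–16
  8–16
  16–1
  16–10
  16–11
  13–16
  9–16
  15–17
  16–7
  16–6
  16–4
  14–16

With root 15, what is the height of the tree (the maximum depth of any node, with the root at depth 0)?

3

10 sits deepest: 15 – 17 – 16 – 10 — 3 edges from the root.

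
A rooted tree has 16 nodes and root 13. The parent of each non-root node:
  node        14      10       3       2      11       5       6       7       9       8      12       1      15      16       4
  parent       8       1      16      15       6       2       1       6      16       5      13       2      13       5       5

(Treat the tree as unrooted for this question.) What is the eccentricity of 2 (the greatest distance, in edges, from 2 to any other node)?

The node farthest from 2 is 9 (14, 3, 11, 12, 7 also at distance 3), via 2 – 5 – 16 – 9 — 3 edges.

3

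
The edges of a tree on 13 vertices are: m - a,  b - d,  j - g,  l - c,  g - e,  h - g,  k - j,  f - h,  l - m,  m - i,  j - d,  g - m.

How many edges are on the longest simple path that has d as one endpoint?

5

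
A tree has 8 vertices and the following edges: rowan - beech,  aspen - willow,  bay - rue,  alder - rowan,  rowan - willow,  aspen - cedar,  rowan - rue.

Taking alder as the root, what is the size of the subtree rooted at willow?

The subtree rooted at willow contains: willow, aspen, cedar — 3 nodes.

3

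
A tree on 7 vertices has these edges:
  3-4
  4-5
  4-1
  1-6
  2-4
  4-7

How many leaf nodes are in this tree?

5

Exactly 5 nodes have a single neighbour: 2, 3, 5, 6, 7.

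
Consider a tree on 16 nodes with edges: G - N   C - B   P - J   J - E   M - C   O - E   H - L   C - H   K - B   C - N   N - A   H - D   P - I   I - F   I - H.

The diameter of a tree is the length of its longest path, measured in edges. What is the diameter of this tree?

Starting from O, a farthest node is A at distance 8.
One longest path: O – E – J – P – I – H – C – N – A.
So the diameter is 8.

8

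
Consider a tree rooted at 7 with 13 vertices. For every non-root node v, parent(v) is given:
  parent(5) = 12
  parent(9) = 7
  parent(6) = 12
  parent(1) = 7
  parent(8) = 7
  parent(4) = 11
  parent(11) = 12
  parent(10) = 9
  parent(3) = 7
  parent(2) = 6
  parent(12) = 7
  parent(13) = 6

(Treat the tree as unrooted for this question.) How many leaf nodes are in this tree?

8

Degree-1 nodes: 1, 2, 3, 4, 5, 8, 10, 13 — 8 of them.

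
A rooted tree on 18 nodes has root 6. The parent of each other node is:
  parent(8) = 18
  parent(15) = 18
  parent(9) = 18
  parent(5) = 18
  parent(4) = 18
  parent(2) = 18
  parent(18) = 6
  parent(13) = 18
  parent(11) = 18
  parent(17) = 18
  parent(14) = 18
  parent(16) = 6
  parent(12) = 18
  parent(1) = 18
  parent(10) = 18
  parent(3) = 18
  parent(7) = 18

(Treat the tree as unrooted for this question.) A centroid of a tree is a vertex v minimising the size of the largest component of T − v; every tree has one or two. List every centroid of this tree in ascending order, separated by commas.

18

If 18 is removed the pieces have sizes 2, 1, 1, 1, 1, 1, 1, 1, 1, 1, 1, 1, 1, 1, 1, 1, all ≤ ⌊18/2⌋ = 9.
No neighbour of 18 does as well, so 18 is the unique centroid.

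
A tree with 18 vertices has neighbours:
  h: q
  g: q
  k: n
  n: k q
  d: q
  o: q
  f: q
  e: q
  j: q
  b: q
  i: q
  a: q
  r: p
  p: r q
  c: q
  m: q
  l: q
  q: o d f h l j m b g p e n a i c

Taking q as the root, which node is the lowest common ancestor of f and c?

Path f→root: f q; path c→root: c q.
First common node: q.

q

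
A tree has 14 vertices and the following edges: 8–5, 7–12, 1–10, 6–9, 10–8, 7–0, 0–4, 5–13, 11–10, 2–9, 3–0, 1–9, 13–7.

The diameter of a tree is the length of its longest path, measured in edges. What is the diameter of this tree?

A longest path is 4-0-7-13-5-8-10-1-9-2, with 9 edges.

9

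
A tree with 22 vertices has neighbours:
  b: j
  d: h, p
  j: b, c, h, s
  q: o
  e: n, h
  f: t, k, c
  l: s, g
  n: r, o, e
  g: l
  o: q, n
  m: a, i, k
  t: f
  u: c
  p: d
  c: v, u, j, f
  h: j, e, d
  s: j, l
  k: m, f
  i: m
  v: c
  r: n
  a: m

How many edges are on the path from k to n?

6

k – f – c – j – h – e – n: 6 edges.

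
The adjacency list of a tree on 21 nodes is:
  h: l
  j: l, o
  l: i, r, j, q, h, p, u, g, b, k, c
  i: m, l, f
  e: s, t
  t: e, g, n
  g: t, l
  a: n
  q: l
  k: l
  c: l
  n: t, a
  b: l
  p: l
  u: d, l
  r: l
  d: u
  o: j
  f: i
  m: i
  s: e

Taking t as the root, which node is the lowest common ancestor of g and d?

Ancestors of g (toward the root): g, t.
Ancestors of d: d, u, l, g, t.
The deepest node appearing in both lists is g.

g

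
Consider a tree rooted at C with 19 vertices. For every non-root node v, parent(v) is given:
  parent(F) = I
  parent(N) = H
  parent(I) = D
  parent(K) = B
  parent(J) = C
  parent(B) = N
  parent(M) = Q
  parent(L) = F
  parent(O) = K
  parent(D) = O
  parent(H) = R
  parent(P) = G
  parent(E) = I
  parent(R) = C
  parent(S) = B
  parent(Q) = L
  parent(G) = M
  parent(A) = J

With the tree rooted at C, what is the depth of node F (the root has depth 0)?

C – R – H – N – B – K – O – D – I – F — 9 edges.

9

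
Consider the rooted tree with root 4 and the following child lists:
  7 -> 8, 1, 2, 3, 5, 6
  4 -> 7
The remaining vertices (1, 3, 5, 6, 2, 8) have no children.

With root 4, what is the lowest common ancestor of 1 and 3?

7

Path 1→root: 1 7 4; path 3→root: 3 7 4.
First common node: 7.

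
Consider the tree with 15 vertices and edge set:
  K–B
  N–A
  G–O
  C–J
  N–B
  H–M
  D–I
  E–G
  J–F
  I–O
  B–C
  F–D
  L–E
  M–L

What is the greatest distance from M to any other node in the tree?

A farthest node from M is A.
The path M-L-E-G-O-I-D-F-J-C-B-N-A has 12 edges.

12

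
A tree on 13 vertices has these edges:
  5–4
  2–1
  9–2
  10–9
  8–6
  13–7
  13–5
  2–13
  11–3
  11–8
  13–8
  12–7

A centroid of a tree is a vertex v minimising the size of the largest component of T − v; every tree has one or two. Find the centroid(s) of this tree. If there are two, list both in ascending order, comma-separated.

If 13 is removed the pieces have sizes 4, 4, 2, 2, all ≤ ⌊13/2⌋ = 6.
Every other node leaves some component of size > 6, so the centroid is unique.

13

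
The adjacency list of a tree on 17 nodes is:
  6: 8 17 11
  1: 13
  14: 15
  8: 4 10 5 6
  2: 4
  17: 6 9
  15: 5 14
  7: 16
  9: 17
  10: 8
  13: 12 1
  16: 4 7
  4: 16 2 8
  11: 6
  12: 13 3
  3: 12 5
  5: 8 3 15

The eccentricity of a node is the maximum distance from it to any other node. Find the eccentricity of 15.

A farthest node from 15 is 7 (9, 1 also at distance 5).
The path 15 – 5 – 8 – 4 – 16 – 7 has 5 edges.

5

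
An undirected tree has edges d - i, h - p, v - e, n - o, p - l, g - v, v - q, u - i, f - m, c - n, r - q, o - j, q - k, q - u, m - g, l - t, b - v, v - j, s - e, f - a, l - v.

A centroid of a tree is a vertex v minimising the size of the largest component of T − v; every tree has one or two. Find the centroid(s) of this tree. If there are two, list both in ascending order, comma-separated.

v

Removing v splits the tree into components of sizes 6, 4, 4, 4, 2, 1; the largest is 6 ≤ ⌊22/2⌋ = 11.
Every other node leaves some component of size > 11, so the centroid is unique.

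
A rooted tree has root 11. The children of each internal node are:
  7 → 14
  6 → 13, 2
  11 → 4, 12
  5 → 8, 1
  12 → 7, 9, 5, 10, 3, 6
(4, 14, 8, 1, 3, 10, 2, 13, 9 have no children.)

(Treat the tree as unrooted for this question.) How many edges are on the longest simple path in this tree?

A longest path is 4-11-12-5-1, with 4 edges.

4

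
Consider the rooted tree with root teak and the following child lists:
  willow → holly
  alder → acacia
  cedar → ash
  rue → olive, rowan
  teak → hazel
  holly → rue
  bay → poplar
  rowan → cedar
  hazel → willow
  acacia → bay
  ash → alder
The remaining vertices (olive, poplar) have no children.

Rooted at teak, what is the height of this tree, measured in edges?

11

A deepest node is poplar, reached by teak-hazel-willow-holly-rue-rowan-cedar-ash-alder-acacia-bay-poplar.
That path has 11 edges, so the height is 11.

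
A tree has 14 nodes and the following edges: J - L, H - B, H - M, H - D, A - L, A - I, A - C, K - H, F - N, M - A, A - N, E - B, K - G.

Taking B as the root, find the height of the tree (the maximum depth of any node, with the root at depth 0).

5

A deepest node is F, reached by B – H – M – A – N – F.
That path has 5 edges, so the height is 5.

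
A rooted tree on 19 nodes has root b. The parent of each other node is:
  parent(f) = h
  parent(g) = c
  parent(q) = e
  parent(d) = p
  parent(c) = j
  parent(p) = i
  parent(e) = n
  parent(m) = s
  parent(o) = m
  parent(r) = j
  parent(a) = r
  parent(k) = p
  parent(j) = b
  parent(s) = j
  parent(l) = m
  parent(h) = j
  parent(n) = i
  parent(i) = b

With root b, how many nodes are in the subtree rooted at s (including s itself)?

Descendants of s (including itself): s, m, o, l. That's 4.

4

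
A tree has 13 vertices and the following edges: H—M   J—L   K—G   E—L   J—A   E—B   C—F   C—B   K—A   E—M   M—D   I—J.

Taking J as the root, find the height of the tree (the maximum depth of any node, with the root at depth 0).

5

The longest root-to-leaf path is J → L → E → B → C → F (5 edges).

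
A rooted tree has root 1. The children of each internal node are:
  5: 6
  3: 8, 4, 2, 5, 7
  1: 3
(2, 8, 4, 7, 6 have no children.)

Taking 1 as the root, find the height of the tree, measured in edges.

3

6 sits deepest: 1–3–5–6 — 3 edges from the root.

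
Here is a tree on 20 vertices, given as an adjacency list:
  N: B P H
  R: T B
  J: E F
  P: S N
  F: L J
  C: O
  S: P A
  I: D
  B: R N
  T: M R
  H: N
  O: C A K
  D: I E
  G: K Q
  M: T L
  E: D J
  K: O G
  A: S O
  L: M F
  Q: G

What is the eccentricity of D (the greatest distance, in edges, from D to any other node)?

Distances from D peak at 16, attained at Q.
D–E–J–F–L–M–T–R–B–N–P–S–A–O–K–G–Q

16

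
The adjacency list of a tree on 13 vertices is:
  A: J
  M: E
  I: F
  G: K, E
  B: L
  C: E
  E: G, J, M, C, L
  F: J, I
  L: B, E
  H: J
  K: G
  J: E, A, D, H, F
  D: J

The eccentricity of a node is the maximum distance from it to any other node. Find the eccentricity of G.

4

A farthest node from G is I.
The path G-E-J-F-I has 4 edges.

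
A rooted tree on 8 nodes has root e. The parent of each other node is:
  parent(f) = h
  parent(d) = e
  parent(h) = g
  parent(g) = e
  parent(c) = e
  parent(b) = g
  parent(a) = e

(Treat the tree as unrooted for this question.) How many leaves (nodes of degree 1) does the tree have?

5

Exactly 5 nodes have a single neighbour: a, b, c, d, f.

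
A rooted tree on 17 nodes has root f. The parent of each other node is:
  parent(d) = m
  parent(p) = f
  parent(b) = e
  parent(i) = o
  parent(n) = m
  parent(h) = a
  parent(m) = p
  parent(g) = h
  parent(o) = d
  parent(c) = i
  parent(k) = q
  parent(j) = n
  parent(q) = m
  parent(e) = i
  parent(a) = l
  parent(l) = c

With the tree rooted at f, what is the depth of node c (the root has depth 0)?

Climbing from c to the root: c → i → o → d → m → p → f. That's 6 steps.

6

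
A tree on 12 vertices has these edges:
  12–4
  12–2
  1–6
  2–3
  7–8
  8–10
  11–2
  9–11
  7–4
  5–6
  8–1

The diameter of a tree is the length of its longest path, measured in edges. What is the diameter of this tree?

BFS from 5 reaches 9 last, at distance 9; BFS from 9 confirms no node is farther.
Path: 5 – 6 – 1 – 8 – 7 – 4 – 12 – 2 – 11 – 9.

9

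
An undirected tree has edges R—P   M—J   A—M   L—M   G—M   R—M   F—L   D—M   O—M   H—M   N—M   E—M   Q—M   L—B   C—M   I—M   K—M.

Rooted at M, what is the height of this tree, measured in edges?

The longest root-to-leaf path is M → L → F (2 edges).

2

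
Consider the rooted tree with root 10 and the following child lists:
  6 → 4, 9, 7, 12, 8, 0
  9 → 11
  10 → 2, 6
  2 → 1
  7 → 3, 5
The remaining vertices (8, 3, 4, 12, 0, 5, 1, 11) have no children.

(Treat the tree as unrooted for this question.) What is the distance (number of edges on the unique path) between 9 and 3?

3

The path is 9–6–7–3, which has 3 edges.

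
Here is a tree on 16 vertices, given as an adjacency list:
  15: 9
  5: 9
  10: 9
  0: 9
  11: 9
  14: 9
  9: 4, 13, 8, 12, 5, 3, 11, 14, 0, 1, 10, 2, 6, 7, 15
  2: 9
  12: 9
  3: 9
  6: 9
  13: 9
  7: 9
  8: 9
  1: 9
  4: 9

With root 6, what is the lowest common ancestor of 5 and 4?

9

Path 5→root: 5 9 6; path 4→root: 4 9 6.
First common node: 9.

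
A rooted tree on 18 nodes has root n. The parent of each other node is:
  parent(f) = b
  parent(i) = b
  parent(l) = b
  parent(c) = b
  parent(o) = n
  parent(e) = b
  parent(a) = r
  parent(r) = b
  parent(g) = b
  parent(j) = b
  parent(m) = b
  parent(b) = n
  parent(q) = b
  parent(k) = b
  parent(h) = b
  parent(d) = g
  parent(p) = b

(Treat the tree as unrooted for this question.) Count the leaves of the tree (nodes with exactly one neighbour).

14

Exactly 14 nodes have a single neighbour: a, c, d, e, f, h, i, j, k, l, m, o, p, q.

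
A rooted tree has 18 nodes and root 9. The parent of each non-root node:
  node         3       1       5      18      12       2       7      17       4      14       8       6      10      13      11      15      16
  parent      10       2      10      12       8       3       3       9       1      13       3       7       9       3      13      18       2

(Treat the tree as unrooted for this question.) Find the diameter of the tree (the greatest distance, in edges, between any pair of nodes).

7

Starting from 4, a farthest node is 15 at distance 7.
One longest path: 4 – 1 – 2 – 3 – 8 – 12 – 18 – 15.
So the diameter is 7.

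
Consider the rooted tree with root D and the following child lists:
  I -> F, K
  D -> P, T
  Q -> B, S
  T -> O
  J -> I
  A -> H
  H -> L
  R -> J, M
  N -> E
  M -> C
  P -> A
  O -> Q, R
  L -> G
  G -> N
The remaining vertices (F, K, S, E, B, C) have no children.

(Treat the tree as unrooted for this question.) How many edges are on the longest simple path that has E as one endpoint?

The node farthest from E is F (K also at distance 13), via E–N–G–L–H–A–P–D–T–O–R–J–I–F — 13 edges.

13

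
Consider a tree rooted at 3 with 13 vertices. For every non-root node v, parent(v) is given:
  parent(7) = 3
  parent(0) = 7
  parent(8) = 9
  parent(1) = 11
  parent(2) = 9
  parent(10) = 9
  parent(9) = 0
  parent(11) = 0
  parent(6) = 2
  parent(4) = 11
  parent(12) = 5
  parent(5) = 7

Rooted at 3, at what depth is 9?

Climbing from 9 to the root: 9 → 0 → 7 → 3. That's 3 steps.

3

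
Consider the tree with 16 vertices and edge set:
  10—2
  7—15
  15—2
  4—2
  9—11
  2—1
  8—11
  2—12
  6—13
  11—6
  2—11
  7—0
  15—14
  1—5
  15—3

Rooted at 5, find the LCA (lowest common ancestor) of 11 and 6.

Ancestors of 11 (toward the root): 11, 2, 1, 5.
Ancestors of 6: 6, 11, 2, 1, 5.
The deepest node appearing in both lists is 11.

11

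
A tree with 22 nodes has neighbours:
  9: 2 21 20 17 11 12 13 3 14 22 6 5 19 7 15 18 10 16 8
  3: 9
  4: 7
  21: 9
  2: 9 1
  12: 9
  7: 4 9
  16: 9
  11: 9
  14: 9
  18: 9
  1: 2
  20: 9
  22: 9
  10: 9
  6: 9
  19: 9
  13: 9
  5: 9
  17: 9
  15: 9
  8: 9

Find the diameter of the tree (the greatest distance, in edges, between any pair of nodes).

4

BFS from 1 reaches 4 last, at distance 4; BFS from 4 confirms no node is farther.
Path: 1-2-9-7-4.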